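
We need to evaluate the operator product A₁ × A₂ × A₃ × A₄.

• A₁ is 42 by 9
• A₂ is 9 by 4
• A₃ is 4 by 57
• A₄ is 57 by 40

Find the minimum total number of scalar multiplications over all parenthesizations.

17352

Adjacent pairs: A₁A₂ = 42·9·4 = 1512; A₂A₃ = 9·4·57 = 2052; A₃A₄ = 4·57·40 = 9120.
Length 3: A₁..A₃: k=1: 0+2052+42·9·57=23598; k=2: 1512+0+42·4·57=11088 → min 11088 | A₂..A₄: k=2: 0+9120+9·4·40=10560; k=3: 2052+0+9·57·40=22572 → min 10560.
Length 4: A₁..A₄: k=1: 0+10560+42·9·40=25680; k=2: 1512+9120+42·4·40=17352; k=3: 11088+0+42·57·40=106848 → min 17352.
Optimal order: ((A₁ × A₂) × (A₃ × A₄)) with cost 17352.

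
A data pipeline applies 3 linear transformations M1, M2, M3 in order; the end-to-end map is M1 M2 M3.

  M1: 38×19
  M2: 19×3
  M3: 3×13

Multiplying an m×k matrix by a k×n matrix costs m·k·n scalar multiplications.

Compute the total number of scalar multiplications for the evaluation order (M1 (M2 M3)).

10127

(M2 M3): 19×3 by 3×13 → 19×13, cost 19·3·13 = 741
(M1 (M2 M3)): 38×19 by 19×13 → 38×13, cost 38·19·13 = 9386; cumulative 10127
Total: 10127 scalar multiplications.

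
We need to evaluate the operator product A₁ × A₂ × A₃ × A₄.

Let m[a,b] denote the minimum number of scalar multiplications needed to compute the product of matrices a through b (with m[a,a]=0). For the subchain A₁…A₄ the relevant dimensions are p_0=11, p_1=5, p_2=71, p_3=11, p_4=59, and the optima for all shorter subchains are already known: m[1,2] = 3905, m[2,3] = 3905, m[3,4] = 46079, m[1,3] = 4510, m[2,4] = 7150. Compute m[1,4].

m[1,4] = min over k∈[1,3] of m[1,k]+m[k+1,4]+p_{0}·p_k·p_{4}.
k=1: 0 + 7150 + 11·5·59 = 10395; k=2: 3905 + 46079 + 11·71·59 = 96063; k=3: 4510 + 0 + 11·11·59 = 11649.
Minimum: 10395 at k=1.

10395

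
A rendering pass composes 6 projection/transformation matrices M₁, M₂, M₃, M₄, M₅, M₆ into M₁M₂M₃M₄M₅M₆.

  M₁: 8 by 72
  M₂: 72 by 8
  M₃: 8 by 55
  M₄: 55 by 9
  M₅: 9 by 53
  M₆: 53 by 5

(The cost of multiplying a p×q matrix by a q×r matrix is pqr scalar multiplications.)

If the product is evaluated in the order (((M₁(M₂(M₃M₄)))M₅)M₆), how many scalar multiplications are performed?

20264

(M₃M₄): 8×55 by 55×9 → 8×9, cost 8·55·9 = 3960
(M₂(M₃M₄)): 72×8 by 8×9 → 72×9, cost 72·8·9 = 5184; cumulative 9144
(M₁(M₂(M₃M₄))): 8×72 by 72×9 → 8×9, cost 8·72·9 = 5184; cumulative 14328
((M₁(M₂(M₃M₄)))M₅): 8×9 by 9×53 → 8×53, cost 8·9·53 = 3816; cumulative 18144
(((M₁(M₂(M₃M₄)))M₅)M₆): 8×53 by 53×5 → 8×5, cost 8·53·5 = 2120; cumulative 20264
Total: 20264 scalar multiplications.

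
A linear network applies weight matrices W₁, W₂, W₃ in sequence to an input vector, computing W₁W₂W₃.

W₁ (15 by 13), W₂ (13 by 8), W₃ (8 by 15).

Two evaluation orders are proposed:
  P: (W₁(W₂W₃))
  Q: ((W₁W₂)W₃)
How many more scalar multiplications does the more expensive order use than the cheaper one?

Order P = (W₁(W₂W₃)): (W₂W₃): 13×8 by 8×15 → 13×15, cost 13·8·15 = 1560; (W₁(W₂W₃)): 15×13 by 13×15 → 15×15, cost 15·13·15 = 2925; cumulative 4485. Total 4485.
Order Q = ((W₁W₂)W₃): (W₁W₂): 15×13 by 13×8 → 15×8, cost 15·13·8 = 1560; ((W₁W₂)W₃): 15×8 by 8×15 → 15×15, cost 15·8·15 = 1800; cumulative 3360. Total 3360.
Difference: |4485 − 3360| = 1125.

1125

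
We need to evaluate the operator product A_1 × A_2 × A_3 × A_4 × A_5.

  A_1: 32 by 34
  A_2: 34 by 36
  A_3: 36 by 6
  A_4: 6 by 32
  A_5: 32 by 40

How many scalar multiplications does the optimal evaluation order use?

29232

Adjacent pairs: A_1A_2 = 32·34·36 = 39168; A_2A_3 = 34·36·6 = 7344; A_3A_4 = 36·6·32 = 6912; A_4A_5 = 6·32·40 = 7680.
Length 3: A_1..A_3: k=1: 0+7344+32·34·6=13872; k=2: 39168+0+32·36·6=46080 → min 13872 | A_2..A_4: k=2: 0+6912+34·36·32=46080; k=3: 7344+0+34·6·32=13872 → min 13872 | A_3..A_5: k=3: 0+7680+36·6·40=16320; k=4: 6912+0+36·32·40=52992 → min 16320.
Length 4: A_1..A_4: k=1: 0+13872+32·34·32=48688; k=2: 39168+6912+32·36·32=82944; k=3: 13872+0+32·6·32=20016 → min 20016 | A_2..A_5: k=2: 0+16320+34·36·40=65280; k=3: 7344+7680+34·6·40=23184; k=4: 13872+0+34·32·40=57392 → min 23184.
Length 5: A_1..A_5: k=1: 0+23184+32·34·40=66704; k=2: 39168+16320+32·36·40=101568; k=3: 13872+7680+32·6·40=29232; k=4: 20016+0+32·32·40=60976 → min 29232.
Optimal order: ((A_1 × (A_2 × A_3)) × (A_4 × A_5)) with cost 29232.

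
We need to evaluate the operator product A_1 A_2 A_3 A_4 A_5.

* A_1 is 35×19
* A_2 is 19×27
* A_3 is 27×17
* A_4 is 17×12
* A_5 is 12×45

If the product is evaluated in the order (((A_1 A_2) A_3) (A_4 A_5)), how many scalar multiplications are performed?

(A_1 A_2): 35×19 by 19×27 → 35×27, cost 35·19·27 = 17955
((A_1 A_2) A_3): 35×27 by 27×17 → 35×17, cost 35·27·17 = 16065; cumulative 34020
(A_4 A_5): 17×12 by 12×45 → 17×45, cost 17·12·45 = 9180
(((A_1 A_2) A_3) (A_4 A_5)): 35×17 by 17×45 → 35×45, cost 35·17·45 = 26775; cumulative 69975
Total: 69975 scalar multiplications.

69975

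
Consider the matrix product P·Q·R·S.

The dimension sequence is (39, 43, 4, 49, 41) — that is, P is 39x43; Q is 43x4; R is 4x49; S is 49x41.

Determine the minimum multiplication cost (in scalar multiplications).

21140

Adjacent pairs: PQ = 39·43·4 = 6708; QR = 43·4·49 = 8428; RS = 4·49·41 = 8036.
Length 3: P..R: k=1: 0+8428+39·43·49=90601; k=2: 6708+0+39·4·49=14352 → min 14352 | Q..S: k=2: 0+8036+43·4·41=15088; k=3: 8428+0+43·49·41=94815 → min 15088.
Length 4: P..S: k=1: 0+15088+39·43·41=83845; k=2: 6708+8036+39·4·41=21140; k=3: 14352+0+39·49·41=92703 → min 21140.
Optimal order: ((P·Q)·(R·S)) with cost 21140.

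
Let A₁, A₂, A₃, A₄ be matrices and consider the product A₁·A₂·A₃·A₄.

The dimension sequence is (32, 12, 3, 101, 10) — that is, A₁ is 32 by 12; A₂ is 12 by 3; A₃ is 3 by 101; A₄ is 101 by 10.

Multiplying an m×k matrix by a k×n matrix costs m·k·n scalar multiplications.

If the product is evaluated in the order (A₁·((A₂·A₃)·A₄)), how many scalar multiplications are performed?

(A₂·A₃): 12×3 by 3×101 → 12×101, cost 12·3·101 = 3636
((A₂·A₃)·A₄): 12×101 by 101×10 → 12×10, cost 12·101·10 = 12120; cumulative 15756
(A₁·((A₂·A₃)·A₄)): 32×12 by 12×10 → 32×10, cost 32·12·10 = 3840; cumulative 19596
Total: 19596 scalar multiplications.

19596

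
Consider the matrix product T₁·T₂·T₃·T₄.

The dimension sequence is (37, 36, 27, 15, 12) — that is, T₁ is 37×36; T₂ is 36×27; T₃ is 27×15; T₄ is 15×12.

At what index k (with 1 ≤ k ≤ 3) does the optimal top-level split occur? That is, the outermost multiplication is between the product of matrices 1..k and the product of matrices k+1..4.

Adjacent pairs: T₁T₂ = 37·36·27 = 35964; T₂T₃ = 36·27·15 = 14580; T₃T₄ = 27·15·12 = 4860.
Length 3: T₁..T₃: k=1: 0+14580+37·36·15=34560; k=2: 35964+0+37·27·15=50949 → min 34560 | T₂..T₄: k=2: 0+4860+36·27·12=16524; k=3: 14580+0+36·15·12=21060 → min 16524.
Top-level splits: k=1: (T₁..T₁)·(T₂..T₄) → 0+16524+37·36·12 = 32508; k=2: (T₁..T₂)·(T₃..T₄) → 35964+4860+37·27·12 = 52812; k=3: (T₁..T₃)·(T₄..T₄) → 34560+0+37·15·12 = 41220.
Best split is after T₁, i.e. k = 1.

1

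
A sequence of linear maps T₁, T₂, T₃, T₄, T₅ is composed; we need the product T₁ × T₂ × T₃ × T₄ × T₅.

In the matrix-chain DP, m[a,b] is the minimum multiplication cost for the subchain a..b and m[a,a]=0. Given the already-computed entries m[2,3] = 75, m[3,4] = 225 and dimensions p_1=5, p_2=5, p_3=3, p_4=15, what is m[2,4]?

m[2,4] = min over k∈[2,3] of m[2,k]+m[k+1,4]+p_{1}·p_k·p_{4}.
k=2: 0 + 225 + 5·5·15 = 600; k=3: 75 + 0 + 5·3·15 = 300.
Minimum: 300 at k=3.

300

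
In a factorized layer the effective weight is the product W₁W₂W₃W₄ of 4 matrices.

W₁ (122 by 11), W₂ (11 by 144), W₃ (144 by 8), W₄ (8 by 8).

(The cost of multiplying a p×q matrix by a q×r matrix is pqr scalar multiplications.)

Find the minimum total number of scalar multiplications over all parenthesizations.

Adjacent pairs: W₁W₂ = 122·11·144 = 193248; W₂W₃ = 11·144·8 = 12672; W₃W₄ = 144·8·8 = 9216.
Length 3: W₁..W₃: k=1: 0+12672+122·11·8=23408; k=2: 193248+0+122·144·8=333792 → min 23408 | W₂..W₄: k=2: 0+9216+11·144·8=21888; k=3: 12672+0+11·8·8=13376 → min 13376.
Length 4: W₁..W₄: k=1: 0+13376+122·11·8=24112; k=2: 193248+9216+122·144·8=343008; k=3: 23408+0+122·8·8=31216 → min 24112.
Optimal order: (W₁((W₂W₃)W₄)) with cost 24112.

24112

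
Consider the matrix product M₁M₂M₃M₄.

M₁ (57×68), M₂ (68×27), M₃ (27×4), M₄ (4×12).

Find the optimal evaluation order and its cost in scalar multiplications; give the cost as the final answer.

Adjacent pairs: M₁M₂ = 57·68·27 = 104652; M₂M₃ = 68·27·4 = 7344; M₃M₄ = 27·4·12 = 1296.
Length 3: M₁..M₃: k=1: 0+7344+57·68·4=22848; k=2: 104652+0+57·27·4=110808 → min 22848 | M₂..M₄: k=2: 0+1296+68·27·12=23328; k=3: 7344+0+68·4·12=10608 → min 10608.
Length 4: M₁..M₄: k=1: 0+10608+57·68·12=57120; k=2: 104652+1296+57·27·12=124416; k=3: 22848+0+57·4·12=25584 → min 25584.
Optimal parenthesization: ((M₁(M₂M₃))M₄) with cost 25584.

25584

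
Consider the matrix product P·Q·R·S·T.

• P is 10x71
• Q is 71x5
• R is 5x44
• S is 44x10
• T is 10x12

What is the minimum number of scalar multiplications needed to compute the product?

Adjacent pairs: PQ = 10·71·5 = 3550; QR = 71·5·44 = 15620; RS = 5·44·10 = 2200; ST = 44·10·12 = 5280.
Length 3: P..R: k=1: 0+15620+10·71·44=46860; k=2: 3550+0+10·5·44=5750 → min 5750 | Q..S: k=2: 0+2200+71·5·10=5750; k=3: 15620+0+71·44·10=46860 → min 5750 | R..T: k=3: 0+5280+5·44·12=7920; k=4: 2200+0+5·10·12=2800 → min 2800.
Length 4: P..S: k=1: 0+5750+10·71·10=12850; k=2: 3550+2200+10·5·10=6250; k=3: 5750+0+10·44·10=10150 → min 6250 | Q..T: k=2: 0+2800+71·5·12=7060; k=3: 15620+5280+71·44·12=58388; k=4: 5750+0+71·10·12=14270 → min 7060.
Length 5: P..T: k=1: 0+7060+10·71·12=15580; k=2: 3550+2800+10·5·12=6950; k=3: 5750+5280+10·44·12=16310; k=4: 6250+0+10·10·12=7450 → min 6950.
Optimal order: ((P·Q)·((R·S)·T)) with cost 6950.

6950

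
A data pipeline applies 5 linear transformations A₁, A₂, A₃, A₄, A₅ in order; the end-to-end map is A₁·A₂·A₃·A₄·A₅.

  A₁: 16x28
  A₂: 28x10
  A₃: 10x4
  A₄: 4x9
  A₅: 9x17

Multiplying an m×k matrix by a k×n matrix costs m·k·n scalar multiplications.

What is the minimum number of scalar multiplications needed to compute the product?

Adjacent pairs: A₁A₂ = 16·28·10 = 4480; A₂A₃ = 28·10·4 = 1120; A₃A₄ = 10·4·9 = 360; A₄A₅ = 4·9·17 = 612.
Length 3: A₁..A₃: k=1: 0+1120+16·28·4=2912; k=2: 4480+0+16·10·4=5120 → min 2912 | A₂..A₄: k=2: 0+360+28·10·9=2880; k=3: 1120+0+28·4·9=2128 → min 2128 | A₃..A₅: k=3: 0+612+10·4·17=1292; k=4: 360+0+10·9·17=1890 → min 1292.
Length 4: A₁..A₄: k=1: 0+2128+16·28·9=6160; k=2: 4480+360+16·10·9=6280; k=3: 2912+0+16·4·9=3488 → min 3488 | A₂..A₅: k=2: 0+1292+28·10·17=6052; k=3: 1120+612+28·4·17=3636; k=4: 2128+0+28·9·17=6412 → min 3636.
Length 5: A₁..A₅: k=1: 0+3636+16·28·17=11252; k=2: 4480+1292+16·10·17=8492; k=3: 2912+612+16·4·17=4612; k=4: 3488+0+16·9·17=5936 → min 4612.
Optimal order: ((A₁·(A₂·A₃))·(A₄·A₅)) with cost 4612.

4612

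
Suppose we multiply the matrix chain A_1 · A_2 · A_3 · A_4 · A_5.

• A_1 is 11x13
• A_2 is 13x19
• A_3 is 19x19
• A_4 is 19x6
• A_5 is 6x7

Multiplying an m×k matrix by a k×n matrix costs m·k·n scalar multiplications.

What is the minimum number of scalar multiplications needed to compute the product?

Adjacent pairs: A_1A_2 = 11·13·19 = 2717; A_2A_3 = 13·19·19 = 4693; A_3A_4 = 19·19·6 = 2166; A_4A_5 = 19·6·7 = 798.
Length 3: A_1..A_3: k=1: 0+4693+11·13·19=7410; k=2: 2717+0+11·19·19=6688 → min 6688 | A_2..A_4: k=2: 0+2166+13·19·6=3648; k=3: 4693+0+13·19·6=6175 → min 3648 | A_3..A_5: k=3: 0+798+19·19·7=3325; k=4: 2166+0+19·6·7=2964 → min 2964.
Length 4: A_1..A_4: k=1: 0+3648+11·13·6=4506; k=2: 2717+2166+11·19·6=6137; k=3: 6688+0+11·19·6=7942 → min 4506 | A_2..A_5: k=2: 0+2964+13·19·7=4693; k=3: 4693+798+13·19·7=7220; k=4: 3648+0+13·6·7=4194 → min 4194.
Length 5: A_1..A_5: k=1: 0+4194+11·13·7=5195; k=2: 2717+2964+11·19·7=7144; k=3: 6688+798+11·19·7=8949; k=4: 4506+0+11·6·7=4968 → min 4968.
Optimal order: ((A_1 · (A_2 · (A_3 · A_4))) · A_5) with cost 4968.

4968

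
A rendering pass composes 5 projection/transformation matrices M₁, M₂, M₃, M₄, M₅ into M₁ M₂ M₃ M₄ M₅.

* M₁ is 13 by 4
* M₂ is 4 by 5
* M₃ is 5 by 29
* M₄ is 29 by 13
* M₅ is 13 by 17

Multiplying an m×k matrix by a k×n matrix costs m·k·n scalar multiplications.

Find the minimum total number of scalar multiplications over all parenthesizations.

Adjacent pairs: M₁M₂ = 13·4·5 = 260; M₂M₃ = 4·5·29 = 580; M₃M₄ = 5·29·13 = 1885; M₄M₅ = 29·13·17 = 6409.
Length 3: M₁..M₃: k=1: 0+580+13·4·29=2088; k=2: 260+0+13·5·29=2145 → min 2088 | M₂..M₄: k=2: 0+1885+4·5·13=2145; k=3: 580+0+4·29·13=2088 → min 2088 | M₃..M₅: k=3: 0+6409+5·29·17=8874; k=4: 1885+0+5·13·17=2990 → min 2990.
Length 4: M₁..M₄: k=1: 0+2088+13·4·13=2764; k=2: 260+1885+13·5·13=2990; k=3: 2088+0+13·29·13=6989 → min 2764 | M₂..M₅: k=2: 0+2990+4·5·17=3330; k=3: 580+6409+4·29·17=8961; k=4: 2088+0+4·13·17=2972 → min 2972.
Length 5: M₁..M₅: k=1: 0+2972+13·4·17=3856; k=2: 260+2990+13·5·17=4355; k=3: 2088+6409+13·29·17=14906; k=4: 2764+0+13·13·17=5637 → min 3856.
Optimal order: (M₁ (((M₂ M₃) M₄) M₅)) with cost 3856.

3856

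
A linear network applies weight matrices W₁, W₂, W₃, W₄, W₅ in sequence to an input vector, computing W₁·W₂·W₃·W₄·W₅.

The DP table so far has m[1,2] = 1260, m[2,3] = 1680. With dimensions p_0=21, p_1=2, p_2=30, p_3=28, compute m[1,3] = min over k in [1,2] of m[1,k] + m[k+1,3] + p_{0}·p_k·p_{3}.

m[1,3] = min over k∈[1,2] of m[1,k]+m[k+1,3]+p_{0}·p_k·p_{3}.
k=1: 0 + 1680 + 21·2·28 = 2856; k=2: 1260 + 0 + 21·30·28 = 18900.
Minimum: 2856 at k=1.

2856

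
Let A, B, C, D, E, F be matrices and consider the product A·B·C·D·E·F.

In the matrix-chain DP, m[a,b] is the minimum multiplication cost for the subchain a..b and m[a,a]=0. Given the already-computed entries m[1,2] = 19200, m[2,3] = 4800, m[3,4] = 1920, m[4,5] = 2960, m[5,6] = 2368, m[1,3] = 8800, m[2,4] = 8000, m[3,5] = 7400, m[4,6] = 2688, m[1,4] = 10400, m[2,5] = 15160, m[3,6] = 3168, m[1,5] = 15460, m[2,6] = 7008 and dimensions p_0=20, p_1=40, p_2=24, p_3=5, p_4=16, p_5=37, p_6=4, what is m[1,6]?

m[1,6] = min over k∈[1,5] of m[1,k]+m[k+1,6]+p_{0}·p_k·p_{6}.
k=1: 0 + 7008 + 20·40·4 = 10208; k=2: 19200 + 3168 + 20·24·4 = 24288; k=3: 8800 + 2688 + 20·5·4 = 11888; k=4: 10400 + 2368 + 20·16·4 = 14048; k=5: 15460 + 0 + 20·37·4 = 18420.
Minimum: 10208 at k=1.

10208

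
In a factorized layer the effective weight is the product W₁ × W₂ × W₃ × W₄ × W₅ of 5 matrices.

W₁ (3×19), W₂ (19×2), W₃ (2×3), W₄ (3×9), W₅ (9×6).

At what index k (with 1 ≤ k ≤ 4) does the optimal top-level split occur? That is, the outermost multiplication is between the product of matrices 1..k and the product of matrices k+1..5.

Adjacent pairs: W₁W₂ = 3·19·2 = 114; W₂W₃ = 19·2·3 = 114; W₃W₄ = 2·3·9 = 54; W₄W₅ = 3·9·6 = 162.
Length 3: W₁..W₃: k=1: 0+114+3·19·3=285; k=2: 114+0+3·2·3=132 → min 132 | W₂..W₄: k=2: 0+54+19·2·9=396; k=3: 114+0+19·3·9=627 → min 396 | W₃..W₅: k=3: 0+162+2·3·6=198; k=4: 54+0+2·9·6=162 → min 162.
Length 4: W₁..W₄: k=1: 0+396+3·19·9=909; k=2: 114+54+3·2·9=222; k=3: 132+0+3·3·9=213 → min 213 | W₂..W₅: k=2: 0+162+19·2·6=390; k=3: 114+162+19·3·6=618; k=4: 396+0+19·9·6=1422 → min 390.
Top-level splits: k=1: (W₁..W₁)·(W₂..W₅) → 0+390+3·19·6 = 732; k=2: (W₁..W₂)·(W₃..W₅) → 114+162+3·2·6 = 312; k=3: (W₁..W₃)·(W₄..W₅) → 132+162+3·3·6 = 348; k=4: (W₁..W₄)·(W₅..W₅) → 213+0+3·9·6 = 375.
Best split is after W₂, i.e. k = 2.

2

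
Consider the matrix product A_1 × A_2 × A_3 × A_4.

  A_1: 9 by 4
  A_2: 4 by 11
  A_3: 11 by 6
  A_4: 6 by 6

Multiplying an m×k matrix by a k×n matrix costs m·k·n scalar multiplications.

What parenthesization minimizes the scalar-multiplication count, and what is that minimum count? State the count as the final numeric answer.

624

Adjacent pairs: A_1A_2 = 9·4·11 = 396; A_2A_3 = 4·11·6 = 264; A_3A_4 = 11·6·6 = 396.
Length 3: A_1..A_3: k=1: 0+264+9·4·6=480; k=2: 396+0+9·11·6=990 → min 480 | A_2..A_4: k=2: 0+396+4·11·6=660; k=3: 264+0+4·6·6=408 → min 408.
Length 4: A_1..A_4: k=1: 0+408+9·4·6=624; k=2: 396+396+9·11·6=1386; k=3: 480+0+9·6·6=804 → min 624.
Optimal parenthesization: (A_1 × ((A_2 × A_3) × A_4)) with cost 624.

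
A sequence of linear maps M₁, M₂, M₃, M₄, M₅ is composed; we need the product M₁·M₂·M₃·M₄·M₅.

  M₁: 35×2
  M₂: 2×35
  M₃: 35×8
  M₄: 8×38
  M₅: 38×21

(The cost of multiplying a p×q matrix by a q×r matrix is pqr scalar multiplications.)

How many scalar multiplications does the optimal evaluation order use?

4234

Adjacent pairs: M₁M₂ = 35·2·35 = 2450; M₂M₃ = 2·35·8 = 560; M₃M₄ = 35·8·38 = 10640; M₄M₅ = 8·38·21 = 6384.
Length 3: M₁..M₃: k=1: 0+560+35·2·8=1120; k=2: 2450+0+35·35·8=12250 → min 1120 | M₂..M₄: k=2: 0+10640+2·35·38=13300; k=3: 560+0+2·8·38=1168 → min 1168 | M₃..M₅: k=3: 0+6384+35·8·21=12264; k=4: 10640+0+35·38·21=38570 → min 12264.
Length 4: M₁..M₄: k=1: 0+1168+35·2·38=3828; k=2: 2450+10640+35·35·38=59640; k=3: 1120+0+35·8·38=11760 → min 3828 | M₂..M₅: k=2: 0+12264+2·35·21=13734; k=3: 560+6384+2·8·21=7280; k=4: 1168+0+2·38·21=2764 → min 2764.
Length 5: M₁..M₅: k=1: 0+2764+35·2·21=4234; k=2: 2450+12264+35·35·21=40439; k=3: 1120+6384+35·8·21=13384; k=4: 3828+0+35·38·21=31758 → min 4234.
Optimal order: (M₁·(((M₂·M₃)·M₄)·M₅)) with cost 4234.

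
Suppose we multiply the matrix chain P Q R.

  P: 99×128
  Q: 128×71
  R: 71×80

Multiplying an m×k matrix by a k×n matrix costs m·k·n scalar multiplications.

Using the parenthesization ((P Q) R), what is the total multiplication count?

1462032

(P Q): 99×128 by 128×71 → 99×71, cost 99·128·71 = 899712
((P Q) R): 99×71 by 71×80 → 99×80, cost 99·71·80 = 562320; cumulative 1462032
Total: 1462032 scalar multiplications.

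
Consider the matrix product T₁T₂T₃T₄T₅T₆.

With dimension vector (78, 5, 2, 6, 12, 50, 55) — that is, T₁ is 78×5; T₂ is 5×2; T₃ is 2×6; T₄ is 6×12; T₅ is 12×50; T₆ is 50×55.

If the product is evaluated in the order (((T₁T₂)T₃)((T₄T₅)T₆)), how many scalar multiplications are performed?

(T₁T₂): 78×5 by 5×2 → 78×2, cost 78·5·2 = 780
((T₁T₂)T₃): 78×2 by 2×6 → 78×6, cost 78·2·6 = 936; cumulative 1716
(T₄T₅): 6×12 by 12×50 → 6×50, cost 6·12·50 = 3600
((T₄T₅)T₆): 6×50 by 50×55 → 6×55, cost 6·50·55 = 16500; cumulative 20100
(((T₁T₂)T₃)((T₄T₅)T₆)): 78×6 by 6×55 → 78×55, cost 78·6·55 = 25740; cumulative 47556
Total: 47556 scalar multiplications.

47556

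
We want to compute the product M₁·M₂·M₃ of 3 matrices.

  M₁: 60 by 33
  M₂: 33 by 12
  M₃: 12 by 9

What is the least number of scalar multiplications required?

Order (M₁·(M₂·M₃)): (M₂·M₃): 33×12 by 12×9 → 33×9, cost 33·12·9 = 3564; (M₁·(M₂·M₃)): 60×33 by 33×9 → 60×9, cost 60·33·9 = 17820; cumulative 21384. Total 21384.
Order ((M₁·M₂)·M₃): (M₁·M₂): 60×33 by 33×12 → 60×12, cost 60·33·12 = 23760; ((M₁·M₂)·M₃): 60×12 by 12×9 → 60×9, cost 60·12·9 = 6480; cumulative 30240. Total 30240.
Minimum: 21384.

21384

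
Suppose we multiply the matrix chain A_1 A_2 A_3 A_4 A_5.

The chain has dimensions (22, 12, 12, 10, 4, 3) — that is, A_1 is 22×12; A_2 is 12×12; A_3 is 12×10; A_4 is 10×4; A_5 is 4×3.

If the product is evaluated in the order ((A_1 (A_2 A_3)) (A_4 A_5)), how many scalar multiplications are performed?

4860

(A_2 A_3): 12×12 by 12×10 → 12×10, cost 12·12·10 = 1440
(A_1 (A_2 A_3)): 22×12 by 12×10 → 22×10, cost 22·12·10 = 2640; cumulative 4080
(A_4 A_5): 10×4 by 4×3 → 10×3, cost 10·4·3 = 120
((A_1 (A_2 A_3)) (A_4 A_5)): 22×10 by 10×3 → 22×3, cost 22·10·3 = 660; cumulative 4860
Total: 4860 scalar multiplications.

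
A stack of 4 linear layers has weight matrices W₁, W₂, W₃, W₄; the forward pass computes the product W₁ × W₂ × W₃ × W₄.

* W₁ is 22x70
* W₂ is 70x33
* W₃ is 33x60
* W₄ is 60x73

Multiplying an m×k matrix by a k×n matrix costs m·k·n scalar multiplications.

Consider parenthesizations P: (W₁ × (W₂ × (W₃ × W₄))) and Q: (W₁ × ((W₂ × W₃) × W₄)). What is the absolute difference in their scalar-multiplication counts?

132030

Order P = (W₁ × (W₂ × (W₃ × W₄))): (W₃ × W₄): 33×60 by 60×73 → 33×73, cost 33·60·73 = 144540; (W₂ × (W₃ × W₄)): 70×33 by 33×73 → 70×73, cost 70·33·73 = 168630; cumulative 313170; (W₁ × (W₂ × (W₃ × W₄))): 22×70 by 70×73 → 22×73, cost 22·70·73 = 112420; cumulative 425590. Total 425590.
Order Q = (W₁ × ((W₂ × W₃) × W₄)): (W₂ × W₃): 70×33 by 33×60 → 70×60, cost 70·33·60 = 138600; ((W₂ × W₃) × W₄): 70×60 by 60×73 → 70×73, cost 70·60·73 = 306600; cumulative 445200; (W₁ × ((W₂ × W₃) × W₄)): 22×70 by 70×73 → 22×73, cost 22·70·73 = 112420; cumulative 557620. Total 557620.
Difference: |425590 − 557620| = 132030.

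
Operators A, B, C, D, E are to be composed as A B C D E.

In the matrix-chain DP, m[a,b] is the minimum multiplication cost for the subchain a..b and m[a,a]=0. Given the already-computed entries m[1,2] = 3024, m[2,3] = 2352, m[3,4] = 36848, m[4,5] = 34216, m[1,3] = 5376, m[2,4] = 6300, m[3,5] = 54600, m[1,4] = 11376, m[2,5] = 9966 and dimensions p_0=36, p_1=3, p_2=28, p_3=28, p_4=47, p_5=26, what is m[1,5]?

m[1,5] = min over k∈[1,4] of m[1,k]+m[k+1,5]+p_{0}·p_k·p_{5}.
k=1: 0 + 9966 + 36·3·26 = 12774; k=2: 3024 + 54600 + 36·28·26 = 83832; k=3: 5376 + 34216 + 36·28·26 = 65800; k=4: 11376 + 0 + 36·47·26 = 55368.
Minimum: 12774 at k=1.

12774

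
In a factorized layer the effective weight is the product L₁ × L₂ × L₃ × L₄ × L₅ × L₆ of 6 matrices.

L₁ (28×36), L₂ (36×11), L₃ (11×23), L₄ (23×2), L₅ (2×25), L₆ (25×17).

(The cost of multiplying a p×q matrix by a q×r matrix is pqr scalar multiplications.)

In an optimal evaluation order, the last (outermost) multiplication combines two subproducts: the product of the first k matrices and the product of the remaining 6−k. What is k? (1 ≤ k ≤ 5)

Adjacent pairs: L₁L₂ = 28·36·11 = 11088; L₂L₃ = 36·11·23 = 9108; L₃L₄ = 11·23·2 = 506; L₄L₅ = 23·2·25 = 1150; L₅L₆ = 2·25·17 = 850.
Length 3: L₁..L₃: k=1: 0+9108+28·36·23=32292; k=2: 11088+0+28·11·23=18172 → min 18172 | L₂..L₄: k=2: 0+506+36·11·2=1298; k=3: 9108+0+36·23·2=10764 → min 1298 | L₃..L₅: k=3: 0+1150+11·23·25=7475; k=4: 506+0+11·2·25=1056 → min 1056 | L₄..L₆: k=4: 0+850+23·2·17=1632; k=5: 1150+0+23·25·17=10925 → min 1632.
Length 4: L₁..L₄: k=1: 0+1298+28·36·2=3314; k=2: 11088+506+28·11·2=12210; k=3: 18172+0+28·23·2=19460 → min 3314 | L₂..L₅: k=2: 0+1056+36·11·25=10956; k=3: 9108+1150+36·23·25=30958; k=4: 1298+0+36·2·25=3098 → min 3098 | L₃..L₆: k=3: 0+1632+11·23·17=5933; k=4: 506+850+11·2·17=1730; k=5: 1056+0+11·25·17=5731 → min 1730.
Length 5: L₁..L₅: k=1: 0+3098+28·36·25=28298; k=2: 11088+1056+28·11·25=19844; k=3: 18172+1150+28·23·25=35422; k=4: 3314+0+28·2·25=4714 → min 4714 | L₂..L₆: k=2: 0+1730+36·11·17=8462; k=3: 9108+1632+36·23·17=24816; k=4: 1298+850+36·2·17=3372; k=5: 3098+0+36·25·17=18398 → min 3372.
Top-level splits: k=1: (L₁..L₁)·(L₂..L₆) → 0+3372+28·36·17 = 20508; k=2: (L₁..L₂)·(L₃..L₆) → 11088+1730+28·11·17 = 18054; k=3: (L₁..L₃)·(L₄..L₆) → 18172+1632+28·23·17 = 30752; k=4: (L₁..L₄)·(L₅..L₆) → 3314+850+28·2·17 = 5116; k=5: (L₁..L₅)·(L₆..L₆) → 4714+0+28·25·17 = 16614.
Best split is after L₄, i.e. k = 4.

4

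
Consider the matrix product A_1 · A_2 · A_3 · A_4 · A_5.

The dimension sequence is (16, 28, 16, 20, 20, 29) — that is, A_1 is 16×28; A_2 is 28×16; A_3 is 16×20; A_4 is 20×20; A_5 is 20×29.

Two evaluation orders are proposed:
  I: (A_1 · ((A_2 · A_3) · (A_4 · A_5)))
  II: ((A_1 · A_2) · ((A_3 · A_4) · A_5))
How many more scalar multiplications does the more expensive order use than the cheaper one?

Order I = (A_1 · ((A_2 · A_3) · (A_4 · A_5))): (A_2 · A_3): 28×16 by 16×20 → 28×20, cost 28·16·20 = 8960; (A_4 · A_5): 20×20 by 20×29 → 20×29, cost 20·20·29 = 11600; ((A_2 · A_3) · (A_4 · A_5)): 28×20 by 20×29 → 28×29, cost 28·20·29 = 16240; cumulative 36800; (A_1 · ((A_2 · A_3) · (A_4 · A_5))): 16×28 by 28×29 → 16×29, cost 16·28·29 = 12992; cumulative 49792. Total 49792.
Order II = ((A_1 · A_2) · ((A_3 · A_4) · A_5)): (A_1 · A_2): 16×28 by 28×16 → 16×16, cost 16·28·16 = 7168; (A_3 · A_4): 16×20 by 20×20 → 16×20, cost 16·20·20 = 6400; ((A_3 · A_4) · A_5): 16×20 by 20×29 → 16×29, cost 16·20·29 = 9280; cumulative 15680; ((A_1 · A_2) · ((A_3 · A_4) · A_5)): 16×16 by 16×29 → 16×29, cost 16·16·29 = 7424; cumulative 30272. Total 30272.
Difference: |49792 − 30272| = 19520.

19520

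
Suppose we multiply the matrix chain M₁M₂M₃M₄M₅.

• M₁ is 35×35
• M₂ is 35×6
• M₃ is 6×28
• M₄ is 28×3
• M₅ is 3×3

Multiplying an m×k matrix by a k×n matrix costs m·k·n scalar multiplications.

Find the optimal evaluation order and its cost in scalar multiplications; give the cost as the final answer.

4863

Adjacent pairs: M₁M₂ = 35·35·6 = 7350; M₂M₃ = 35·6·28 = 5880; M₃M₄ = 6·28·3 = 504; M₄M₅ = 28·3·3 = 252.
Length 3: M₁..M₃: k=1: 0+5880+35·35·28=40180; k=2: 7350+0+35·6·28=13230 → min 13230 | M₂..M₄: k=2: 0+504+35·6·3=1134; k=3: 5880+0+35·28·3=8820 → min 1134 | M₃..M₅: k=3: 0+252+6·28·3=756; k=4: 504+0+6·3·3=558 → min 558.
Length 4: M₁..M₄: k=1: 0+1134+35·35·3=4809; k=2: 7350+504+35·6·3=8484; k=3: 13230+0+35·28·3=16170 → min 4809 | M₂..M₅: k=2: 0+558+35·6·3=1188; k=3: 5880+252+35·28·3=9072; k=4: 1134+0+35·3·3=1449 → min 1188.
Length 5: M₁..M₅: k=1: 0+1188+35·35·3=4863; k=2: 7350+558+35·6·3=8538; k=3: 13230+252+35·28·3=16422; k=4: 4809+0+35·3·3=5124 → min 4863.
Optimal parenthesization: (M₁(M₂((M₃M₄)M₅))) with cost 4863.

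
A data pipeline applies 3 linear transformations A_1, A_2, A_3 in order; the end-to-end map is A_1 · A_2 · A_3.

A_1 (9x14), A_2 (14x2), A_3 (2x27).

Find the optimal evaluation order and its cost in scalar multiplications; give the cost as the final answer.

(A_1 · (A_2 · A_3)): cost 4158.
((A_1 · A_2) · A_3): cost 738.
Optimal: ((A_1 · A_2) · A_3) with cost 738.

738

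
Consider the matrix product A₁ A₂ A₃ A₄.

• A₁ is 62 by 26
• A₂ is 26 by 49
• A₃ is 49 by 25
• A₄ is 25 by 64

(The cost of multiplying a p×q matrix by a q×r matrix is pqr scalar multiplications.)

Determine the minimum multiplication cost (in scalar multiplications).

171350

Adjacent pairs: A₁A₂ = 62·26·49 = 78988; A₂A₃ = 26·49·25 = 31850; A₃A₄ = 49·25·64 = 78400.
Length 3: A₁..A₃: k=1: 0+31850+62·26·25=72150; k=2: 78988+0+62·49·25=154938 → min 72150 | A₂..A₄: k=2: 0+78400+26·49·64=159936; k=3: 31850+0+26·25·64=73450 → min 73450.
Length 4: A₁..A₄: k=1: 0+73450+62·26·64=176618; k=2: 78988+78400+62·49·64=351820; k=3: 72150+0+62·25·64=171350 → min 171350.
Optimal order: ((A₁ (A₂ A₃)) A₄) with cost 171350.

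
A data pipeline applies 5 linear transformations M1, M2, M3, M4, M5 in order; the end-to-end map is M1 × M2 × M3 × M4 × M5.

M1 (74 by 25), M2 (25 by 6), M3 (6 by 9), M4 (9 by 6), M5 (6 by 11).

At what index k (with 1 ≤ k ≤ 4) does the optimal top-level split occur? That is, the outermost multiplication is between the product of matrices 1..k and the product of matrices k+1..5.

2

Adjacent pairs: M1M2 = 74·25·6 = 11100; M2M3 = 25·6·9 = 1350; M3M4 = 6·9·6 = 324; M4M5 = 9·6·11 = 594.
Length 3: M1..M3: k=1: 0+1350+74·25·9=18000; k=2: 11100+0+74·6·9=15096 → min 15096 | M2..M4: k=2: 0+324+25·6·6=1224; k=3: 1350+0+25·9·6=2700 → min 1224 | M3..M5: k=3: 0+594+6·9·11=1188; k=4: 324+0+6·6·11=720 → min 720.
Length 4: M1..M4: k=1: 0+1224+74·25·6=12324; k=2: 11100+324+74·6·6=14088; k=3: 15096+0+74·9·6=19092 → min 12324 | M2..M5: k=2: 0+720+25·6·11=2370; k=3: 1350+594+25·9·11=4419; k=4: 1224+0+25·6·11=2874 → min 2370.
Top-level splits: k=1: (M1..M1)·(M2..M5) → 0+2370+74·25·11 = 22720; k=2: (M1..M2)·(M3..M5) → 11100+720+74·6·11 = 16704; k=3: (M1..M3)·(M4..M5) → 15096+594+74·9·11 = 23016; k=4: (M1..M4)·(M5..M5) → 12324+0+74·6·11 = 17208.
Best split is after M2, i.e. k = 2.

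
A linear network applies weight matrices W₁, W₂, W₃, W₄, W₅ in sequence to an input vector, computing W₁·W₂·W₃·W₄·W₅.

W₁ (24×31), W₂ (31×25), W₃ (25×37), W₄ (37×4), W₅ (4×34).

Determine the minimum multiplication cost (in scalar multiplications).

Adjacent pairs: W₁W₂ = 24·31·25 = 18600; W₂W₃ = 31·25·37 = 28675; W₃W₄ = 25·37·4 = 3700; W₄W₅ = 37·4·34 = 5032.
Length 3: W₁..W₃: k=1: 0+28675+24·31·37=56203; k=2: 18600+0+24·25·37=40800 → min 40800 | W₂..W₄: k=2: 0+3700+31·25·4=6800; k=3: 28675+0+31·37·4=33263 → min 6800 | W₃..W₅: k=3: 0+5032+25·37·34=36482; k=4: 3700+0+25·4·34=7100 → min 7100.
Length 4: W₁..W₄: k=1: 0+6800+24·31·4=9776; k=2: 18600+3700+24·25·4=24700; k=3: 40800+0+24·37·4=44352 → min 9776 | W₂..W₅: k=2: 0+7100+31·25·34=33450; k=3: 28675+5032+31·37·34=72705; k=4: 6800+0+31·4·34=11016 → min 11016.
Length 5: W₁..W₅: k=1: 0+11016+24·31·34=36312; k=2: 18600+7100+24·25·34=46100; k=3: 40800+5032+24·37·34=76024; k=4: 9776+0+24·4·34=13040 → min 13040.
Optimal order: ((W₁·(W₂·(W₃·W₄)))·W₅) with cost 13040.

13040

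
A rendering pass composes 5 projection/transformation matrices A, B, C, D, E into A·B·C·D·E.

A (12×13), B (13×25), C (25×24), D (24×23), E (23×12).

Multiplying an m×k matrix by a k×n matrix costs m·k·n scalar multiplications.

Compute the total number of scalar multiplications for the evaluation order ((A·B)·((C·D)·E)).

(A·B): 12×13 by 13×25 → 12×25, cost 12·13·25 = 3900
(C·D): 25×24 by 24×23 → 25×23, cost 25·24·23 = 13800
((C·D)·E): 25×23 by 23×12 → 25×12, cost 25·23·12 = 6900; cumulative 20700
((A·B)·((C·D)·E)): 12×25 by 25×12 → 12×12, cost 12·25·12 = 3600; cumulative 28200
Total: 28200 scalar multiplications.

28200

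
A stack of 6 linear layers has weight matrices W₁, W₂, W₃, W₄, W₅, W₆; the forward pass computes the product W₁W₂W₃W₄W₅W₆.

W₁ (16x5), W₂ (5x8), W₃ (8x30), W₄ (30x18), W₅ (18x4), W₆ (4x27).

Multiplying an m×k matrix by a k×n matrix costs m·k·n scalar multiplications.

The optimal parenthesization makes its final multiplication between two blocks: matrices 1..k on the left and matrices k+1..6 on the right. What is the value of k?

Adjacent pairs: W₁W₂ = 16·5·8 = 640; W₂W₃ = 5·8·30 = 1200; W₃W₄ = 8·30·18 = 4320; W₄W₅ = 30·18·4 = 2160; W₅W₆ = 18·4·27 = 1944.
Length 3: W₁..W₃: k=1: 0+1200+16·5·30=3600; k=2: 640+0+16·8·30=4480 → min 3600 | W₂..W₄: k=2: 0+4320+5·8·18=5040; k=3: 1200+0+5·30·18=3900 → min 3900 | W₃..W₅: k=3: 0+2160+8·30·4=3120; k=4: 4320+0+8·18·4=4896 → min 3120 | W₄..W₆: k=4: 0+1944+30·18·27=16524; k=5: 2160+0+30·4·27=5400 → min 5400.
Length 4: W₁..W₄: k=1: 0+3900+16·5·18=5340; k=2: 640+4320+16·8·18=7264; k=3: 3600+0+16·30·18=12240 → min 5340 | W₂..W₅: k=2: 0+3120+5·8·4=3280; k=3: 1200+2160+5·30·4=3960; k=4: 3900+0+5·18·4=4260 → min 3280 | W₃..W₆: k=3: 0+5400+8·30·27=11880; k=4: 4320+1944+8·18·27=10152; k=5: 3120+0+8·4·27=3984 → min 3984.
Length 5: W₁..W₅: k=1: 0+3280+16·5·4=3600; k=2: 640+3120+16·8·4=4272; k=3: 3600+2160+16·30·4=7680; k=4: 5340+0+16·18·4=6492 → min 3600 | W₂..W₆: k=2: 0+3984+5·8·27=5064; k=3: 1200+5400+5·30·27=10650; k=4: 3900+1944+5·18·27=8274; k=5: 3280+0+5·4·27=3820 → min 3820.
Top-level splits: k=1: (W₁..W₁)·(W₂..W₆) → 0+3820+16·5·27 = 5980; k=2: (W₁..W₂)·(W₃..W₆) → 640+3984+16·8·27 = 8080; k=3: (W₁..W₃)·(W₄..W₆) → 3600+5400+16·30·27 = 21960; k=4: (W₁..W₄)·(W₅..W₆) → 5340+1944+16·18·27 = 15060; k=5: (W₁..W₅)·(W₆..W₆) → 3600+0+16·4·27 = 5328.
Best split is after W₅, i.e. k = 5.

5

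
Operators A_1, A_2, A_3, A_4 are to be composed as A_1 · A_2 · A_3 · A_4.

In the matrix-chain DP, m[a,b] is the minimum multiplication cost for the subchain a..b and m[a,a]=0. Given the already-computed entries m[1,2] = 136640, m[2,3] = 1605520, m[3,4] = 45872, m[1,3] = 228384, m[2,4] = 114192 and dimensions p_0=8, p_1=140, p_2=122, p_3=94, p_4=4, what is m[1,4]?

m[1,4] = min over k∈[1,3] of m[1,k]+m[k+1,4]+p_{0}·p_k·p_{4}.
k=1: 0 + 114192 + 8·140·4 = 118672; k=2: 136640 + 45872 + 8·122·4 = 186416; k=3: 228384 + 0 + 8·94·4 = 231392.
Minimum: 118672 at k=1.

118672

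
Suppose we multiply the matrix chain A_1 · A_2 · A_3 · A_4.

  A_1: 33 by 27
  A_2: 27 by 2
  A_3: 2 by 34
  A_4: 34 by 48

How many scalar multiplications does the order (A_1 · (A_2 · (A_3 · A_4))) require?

(A_3 · A_4): 2×34 by 34×48 → 2×48, cost 2·34·48 = 3264
(A_2 · (A_3 · A_4)): 27×2 by 2×48 → 27×48, cost 27·2·48 = 2592; cumulative 5856
(A_1 · (A_2 · (A_3 · A_4))): 33×27 by 27×48 → 33×48, cost 33·27·48 = 42768; cumulative 48624
Total: 48624 scalar multiplications.

48624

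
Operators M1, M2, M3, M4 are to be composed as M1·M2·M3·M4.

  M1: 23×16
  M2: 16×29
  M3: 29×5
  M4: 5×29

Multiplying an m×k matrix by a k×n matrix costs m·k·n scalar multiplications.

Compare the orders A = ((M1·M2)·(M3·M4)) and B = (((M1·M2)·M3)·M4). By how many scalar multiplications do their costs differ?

16878

Order A = ((M1·M2)·(M3·M4)): (M1·M2): 23×16 by 16×29 → 23×29, cost 23·16·29 = 10672; (M3·M4): 29×5 by 5×29 → 29×29, cost 29·5·29 = 4205; ((M1·M2)·(M3·M4)): 23×29 by 29×29 → 23×29, cost 23·29·29 = 19343; cumulative 34220. Total 34220.
Order B = (((M1·M2)·M3)·M4): (M1·M2): 23×16 by 16×29 → 23×29, cost 23·16·29 = 10672; ((M1·M2)·M3): 23×29 by 29×5 → 23×5, cost 23·29·5 = 3335; cumulative 14007; (((M1·M2)·M3)·M4): 23×5 by 5×29 → 23×29, cost 23·5·29 = 3335; cumulative 17342. Total 17342.
Difference: |34220 − 17342| = 16878.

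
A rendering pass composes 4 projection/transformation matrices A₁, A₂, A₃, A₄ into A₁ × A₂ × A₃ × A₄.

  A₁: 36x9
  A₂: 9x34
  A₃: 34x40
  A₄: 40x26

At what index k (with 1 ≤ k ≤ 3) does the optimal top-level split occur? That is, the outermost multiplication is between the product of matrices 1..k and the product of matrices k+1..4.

1

Adjacent pairs: A₁A₂ = 36·9·34 = 11016; A₂A₃ = 9·34·40 = 12240; A₃A₄ = 34·40·26 = 35360.
Length 3: A₁..A₃: k=1: 0+12240+36·9·40=25200; k=2: 11016+0+36·34·40=59976 → min 25200 | A₂..A₄: k=2: 0+35360+9·34·26=43316; k=3: 12240+0+9·40·26=21600 → min 21600.
Top-level splits: k=1: (A₁..A₁)·(A₂..A₄) → 0+21600+36·9·26 = 30024; k=2: (A₁..A₂)·(A₃..A₄) → 11016+35360+36·34·26 = 78200; k=3: (A₁..A₃)·(A₄..A₄) → 25200+0+36·40·26 = 62640.
Best split is after A₁, i.e. k = 1.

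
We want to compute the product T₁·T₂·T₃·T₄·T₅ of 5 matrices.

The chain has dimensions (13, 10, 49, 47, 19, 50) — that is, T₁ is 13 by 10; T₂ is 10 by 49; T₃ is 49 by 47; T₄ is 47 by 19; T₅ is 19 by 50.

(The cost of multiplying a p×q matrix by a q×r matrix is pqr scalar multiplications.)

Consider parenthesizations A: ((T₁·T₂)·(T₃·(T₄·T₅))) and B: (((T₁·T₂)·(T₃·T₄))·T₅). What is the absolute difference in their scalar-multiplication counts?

Order A = ((T₁·T₂)·(T₃·(T₄·T₅))): (T₁·T₂): 13×10 by 10×49 → 13×49, cost 13·10·49 = 6370; (T₄·T₅): 47×19 by 19×50 → 47×50, cost 47·19·50 = 44650; (T₃·(T₄·T₅)): 49×47 by 47×50 → 49×50, cost 49·47·50 = 115150; cumulative 159800; ((T₁·T₂)·(T₃·(T₄·T₅))): 13×49 by 49×50 → 13×50, cost 13·49·50 = 31850; cumulative 198020. Total 198020.
Order B = (((T₁·T₂)·(T₃·T₄))·T₅): (T₁·T₂): 13×10 by 10×49 → 13×49, cost 13·10·49 = 6370; (T₃·T₄): 49×47 by 47×19 → 49×19, cost 49·47·19 = 43757; ((T₁·T₂)·(T₃·T₄)): 13×49 by 49×19 → 13×19, cost 13·49·19 = 12103; cumulative 62230; (((T₁·T₂)·(T₃·T₄))·T₅): 13×19 by 19×50 → 13×50, cost 13·19·50 = 12350; cumulative 74580. Total 74580.
Difference: |198020 − 74580| = 123440.

123440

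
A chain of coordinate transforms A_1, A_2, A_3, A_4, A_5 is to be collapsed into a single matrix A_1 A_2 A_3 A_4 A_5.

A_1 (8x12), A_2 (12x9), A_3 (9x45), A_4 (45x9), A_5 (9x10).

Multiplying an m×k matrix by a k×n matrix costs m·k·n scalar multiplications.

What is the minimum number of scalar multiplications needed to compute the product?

5877

Adjacent pairs: A_1A_2 = 8·12·9 = 864; A_2A_3 = 12·9·45 = 4860; A_3A_4 = 9·45·9 = 3645; A_4A_5 = 45·9·10 = 4050.
Length 3: A_1..A_3: k=1: 0+4860+8·12·45=9180; k=2: 864+0+8·9·45=4104 → min 4104 | A_2..A_4: k=2: 0+3645+12·9·9=4617; k=3: 4860+0+12·45·9=9720 → min 4617 | A_3..A_5: k=3: 0+4050+9·45·10=8100; k=4: 3645+0+9·9·10=4455 → min 4455.
Length 4: A_1..A_4: k=1: 0+4617+8·12·9=5481; k=2: 864+3645+8·9·9=5157; k=3: 4104+0+8·45·9=7344 → min 5157 | A_2..A_5: k=2: 0+4455+12·9·10=5535; k=3: 4860+4050+12·45·10=14310; k=4: 4617+0+12·9·10=5697 → min 5535.
Length 5: A_1..A_5: k=1: 0+5535+8·12·10=6495; k=2: 864+4455+8·9·10=6039; k=3: 4104+4050+8·45·10=11754; k=4: 5157+0+8·9·10=5877 → min 5877.
Optimal order: (((A_1 A_2) (A_3 A_4)) A_5) with cost 5877.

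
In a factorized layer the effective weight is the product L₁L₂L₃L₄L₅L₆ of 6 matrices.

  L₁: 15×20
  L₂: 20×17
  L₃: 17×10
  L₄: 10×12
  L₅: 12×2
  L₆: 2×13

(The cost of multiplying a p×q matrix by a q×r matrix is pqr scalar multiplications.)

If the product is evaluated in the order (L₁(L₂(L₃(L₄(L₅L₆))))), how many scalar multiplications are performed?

(L₅L₆): 12×2 by 2×13 → 12×13, cost 12·2·13 = 312
(L₄(L₅L₆)): 10×12 by 12×13 → 10×13, cost 10·12·13 = 1560; cumulative 1872
(L₃(L₄(L₅L₆))): 17×10 by 10×13 → 17×13, cost 17·10·13 = 2210; cumulative 4082
(L₂(L₃(L₄(L₅L₆)))): 20×17 by 17×13 → 20×13, cost 20·17·13 = 4420; cumulative 8502
(L₁(L₂(L₃(L₄(L₅L₆))))): 15×20 by 20×13 → 15×13, cost 15·20·13 = 3900; cumulative 12402
Total: 12402 scalar multiplications.

12402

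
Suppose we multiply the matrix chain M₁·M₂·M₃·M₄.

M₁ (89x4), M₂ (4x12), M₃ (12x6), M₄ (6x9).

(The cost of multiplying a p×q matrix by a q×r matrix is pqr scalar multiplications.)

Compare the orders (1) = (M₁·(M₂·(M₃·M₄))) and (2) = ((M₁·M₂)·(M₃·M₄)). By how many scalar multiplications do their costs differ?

10248

Order (1) = (M₁·(M₂·(M₃·M₄))): (M₃·M₄): 12×6 by 6×9 → 12×9, cost 12·6·9 = 648; (M₂·(M₃·M₄)): 4×12 by 12×9 → 4×9, cost 4·12·9 = 432; cumulative 1080; (M₁·(M₂·(M₃·M₄))): 89×4 by 4×9 → 89×9, cost 89·4·9 = 3204; cumulative 4284. Total 4284.
Order (2) = ((M₁·M₂)·(M₃·M₄)): (M₁·M₂): 89×4 by 4×12 → 89×12, cost 89·4·12 = 4272; (M₃·M₄): 12×6 by 6×9 → 12×9, cost 12·6·9 = 648; ((M₁·M₂)·(M₃·M₄)): 89×12 by 12×9 → 89×9, cost 89·12·9 = 9612; cumulative 14532. Total 14532.
Difference: |4284 − 14532| = 10248.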